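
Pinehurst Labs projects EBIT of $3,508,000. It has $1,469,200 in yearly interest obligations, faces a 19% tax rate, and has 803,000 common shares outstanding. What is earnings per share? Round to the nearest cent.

Interest = $1,469,200.00, so EBT = $3,508,000 − $1,469,200.00 = $2,038,800.00.
Net income = $2,038,800.00 × (1 − 0.19) = $1,651,428.00.
Per share: $1,651,428.00 / 803,000 shares = $2.06.

$2.06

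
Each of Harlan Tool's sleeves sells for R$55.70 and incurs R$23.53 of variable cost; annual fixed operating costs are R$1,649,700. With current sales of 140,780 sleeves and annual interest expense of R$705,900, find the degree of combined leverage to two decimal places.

2.08

At 140,780 units, contribution = 140,780 × R$32.17 = R$4,528,892.60.
EBIT = R$4,528,892.60 − R$1,649,700 = R$2,879,192.60. Interest = R$705,900.00.
DOL = R$4,528,892.60 ÷ R$2,879,192.60 = 1.5730; DFL = R$2,879,192.60 ÷ R$2,173,292.60 = 1.3248.
Combined leverage = 1.5730 × 1.3248 = 2.0839.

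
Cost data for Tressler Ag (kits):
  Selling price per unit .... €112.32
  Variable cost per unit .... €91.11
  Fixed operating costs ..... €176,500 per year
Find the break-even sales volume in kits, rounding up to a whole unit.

8,322 kits

Contribution margin per unit = €112.32 − €91.11 = €21.21.
Break-even volume = fixed costs ÷ CM per unit = €176,500 ÷ €21.21 = 8,321.55, so 8,322 kits.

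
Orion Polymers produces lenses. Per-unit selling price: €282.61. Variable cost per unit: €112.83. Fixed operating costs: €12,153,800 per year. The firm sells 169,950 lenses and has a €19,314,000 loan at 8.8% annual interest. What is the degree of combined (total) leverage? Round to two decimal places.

1.92

At 169,950 units, contribution = 169,950 × €169.78 = €28,854,111.00.
Subtracting fixed costs: EBIT = €28,854,111.00 − €12,153,800 = €16,700,311.00. Interest = €1,699,632.00.
DOL = €28,854,111.00 ÷ €16,700,311.00 = 1.7278; DFL = €16,700,311.00 ÷ €15,000,679.00 = 1.1133.
DCL = DOL × DFL = 1.7278 × 1.1133 = 1.9236.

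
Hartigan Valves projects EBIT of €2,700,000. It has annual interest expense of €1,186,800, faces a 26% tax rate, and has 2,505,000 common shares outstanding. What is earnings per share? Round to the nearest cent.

€0.45

Pre-tax income = €2,700,000 − €1,186,800.00 = €1,513,200.00.
Net income = €1,513,200.00 × (1 − 0.26) = €1,119,768.00.
Per share: €1,119,768.00 / 2,505,000 shares = €0.45.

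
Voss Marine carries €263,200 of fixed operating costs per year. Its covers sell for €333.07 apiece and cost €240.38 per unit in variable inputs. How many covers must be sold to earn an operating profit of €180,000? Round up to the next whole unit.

4,782 covers

Each unit contributes €333.07 − €240.38 = €92.69.
Required volume = (fixed costs + target profit) ÷ CM = (€263,200 + €180,000) ÷ €92.69 = 4,781.53, so 4,782 covers.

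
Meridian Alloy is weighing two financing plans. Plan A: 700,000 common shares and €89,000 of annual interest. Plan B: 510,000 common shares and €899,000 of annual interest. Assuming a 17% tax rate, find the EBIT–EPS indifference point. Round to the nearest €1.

At indifference, (EBIT − 89,000)(1 − t)/700,000 = (EBIT − 899,000)(1 − t)/510,000.
Cancelling (1 − t) and cross-multiplying: 510,000·(EBIT − 89,000) = 700,000·(EBIT − 899,000).
Solving, EBIT = (899,000·700,000 − 89,000·510,000) / (700,000 − 510,000) = 583,910,000,000 / 190,000 = 3,073,210.53.

€3,073,211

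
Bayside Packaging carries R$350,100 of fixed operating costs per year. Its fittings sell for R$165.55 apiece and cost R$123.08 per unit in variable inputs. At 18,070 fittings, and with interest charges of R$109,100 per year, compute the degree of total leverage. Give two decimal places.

Contribution at this volume is 18,070 × R$42.47 = R$767,432.90.
Operating income = contribution − fixed costs = R$767,432.90 − R$350,100 = R$417,332.90. Interest = R$109,100.00.
DOL = R$767,432.90 ÷ R$417,332.90 = 1.8389; DFL = R$417,332.90 ÷ R$308,232.90 = 1.3540.
Combined leverage = 1.8389 × 1.3540 = 2.4899.

2.49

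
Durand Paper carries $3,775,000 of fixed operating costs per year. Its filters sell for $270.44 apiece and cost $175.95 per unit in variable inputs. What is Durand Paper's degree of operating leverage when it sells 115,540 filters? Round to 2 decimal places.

1.53

Total contribution margin = 115,540 × $94.49 = $10,917,374.60.
Operating income = contribution − fixed costs = $10,917,374.60 − $3,775,000 = $7,142,374.60.
So DOL = total CM / EBIT = $10,917,374.60 / $7,142,374.60 = 1.5285.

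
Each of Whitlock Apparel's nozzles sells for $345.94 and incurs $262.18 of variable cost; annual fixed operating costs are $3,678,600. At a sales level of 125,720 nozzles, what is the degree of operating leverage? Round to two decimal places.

Contribution at this volume is 125,720 × $83.76 = $10,530,307.20.
EBIT = $10,530,307.20 − $3,678,600 = $6,851,707.20.
So DOL = total CM / EBIT = $10,530,307.20 / $6,851,707.20 = 1.5369.

1.54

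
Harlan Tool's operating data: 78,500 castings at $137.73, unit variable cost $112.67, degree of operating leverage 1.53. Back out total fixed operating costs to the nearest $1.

$681,452

At 78,500 units, contribution = 78,500 × $25.06 = $1,967,210.00.
Since DOL = CM ÷ EBIT, EBIT = $1,967,210.00 ÷ 1.53 = $1,285,758.17.
Fixed costs = CM − EBIT = $1,967,210.00 − $1,285,758.17 = $681,452.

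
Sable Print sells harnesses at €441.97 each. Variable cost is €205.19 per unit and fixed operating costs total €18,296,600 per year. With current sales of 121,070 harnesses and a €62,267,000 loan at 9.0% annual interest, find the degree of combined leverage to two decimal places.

6.01

Contribution at this volume is 121,070 × €236.78 = €28,666,954.60.
EBIT = €28,666,954.60 − €18,296,600 = €10,370,354.60. Interest = €5,604,030.00, so EBIT − I = €4,766,324.60.
Degree of total leverage = total CM / (EBIT − interest) = €28,666,954.60 / €4,766,324.60 = 6.0145.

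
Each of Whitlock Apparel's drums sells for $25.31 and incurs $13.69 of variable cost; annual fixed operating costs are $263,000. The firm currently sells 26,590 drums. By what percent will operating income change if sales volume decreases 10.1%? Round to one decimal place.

-67.9%

At 26,590 units, contribution = 26,590 × $11.62 = $308,975.80.
Operating income = contribution − fixed costs = $308,975.80 − $263,000 = $45,975.80.
So DOL = total CM / EBIT = $308,975.80 / $45,975.80 = 6.7204.
So EBIT moves 6.7204 × (-10.1%) = -67.9%.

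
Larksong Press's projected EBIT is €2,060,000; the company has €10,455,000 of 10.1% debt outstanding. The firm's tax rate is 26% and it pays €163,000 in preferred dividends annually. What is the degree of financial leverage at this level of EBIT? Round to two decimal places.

2.63

Annual interest charges come to €1,055,955.00.
Pre-tax preferred-dividend burden = €163,000 ÷ (1 − 0.26) = €220,270.27.
DFL = EBIT ÷ [EBIT − I − D_p/(1−t)] = €2,060,000 ÷ [€2,060,000 − €1,055,955.00 − €220,270.27] = €2,060,000 ÷ €783,774.73 = 2.6283.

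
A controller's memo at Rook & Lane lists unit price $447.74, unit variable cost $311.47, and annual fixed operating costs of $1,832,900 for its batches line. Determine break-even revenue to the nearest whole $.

Contribution margin per unit = $447.74 − $311.47 = $136.27, a CM ratio of $136.27 ÷ $447.74 = 0.3044.
Break-even sales = FC ÷ CM ratio = $1,832,900 × $447.74 / $136.27 = $6,022,328.

$6,022,328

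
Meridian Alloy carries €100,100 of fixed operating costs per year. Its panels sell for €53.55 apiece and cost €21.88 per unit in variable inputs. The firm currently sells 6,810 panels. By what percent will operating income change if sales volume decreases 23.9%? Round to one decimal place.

-44.6%

Contribution at this volume is 6,810 × €31.67 = €215,672.70.
Operating income = contribution − fixed costs = €215,672.70 − €100,100 = €115,572.70.
DOL = contribution ÷ EBIT = €215,672.70 ÷ €115,572.70 = 1.8661.
Operating income changes by 1.8661 × -23.9% = -44.6%.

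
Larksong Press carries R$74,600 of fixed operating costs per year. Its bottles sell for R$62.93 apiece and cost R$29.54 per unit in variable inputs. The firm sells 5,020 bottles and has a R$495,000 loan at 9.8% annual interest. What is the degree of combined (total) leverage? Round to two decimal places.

At 5,020 units, contribution = 5,020 × R$33.39 = R$167,617.80.
Operating income = contribution − fixed costs = R$167,617.80 − R$74,600 = R$93,017.80. Interest = R$48,510.00, so EBIT − I = R$44,507.80.
DCL = contribution ÷ (EBIT − I) = R$167,617.80 ÷ R$44,507.80 = 3.7660.

3.77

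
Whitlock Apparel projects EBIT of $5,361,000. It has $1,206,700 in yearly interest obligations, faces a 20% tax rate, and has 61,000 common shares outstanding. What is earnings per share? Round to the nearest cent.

$54.48

Interest = $1,206,700.00, so EBT = $5,361,000 − $1,206,700.00 = $4,154,300.00.
After tax at 20%: net income = $4,154,300.00 × 0.80 = $3,323,440.00.
EPS = $3,323,440.00 ÷ 61,000 = $54.48.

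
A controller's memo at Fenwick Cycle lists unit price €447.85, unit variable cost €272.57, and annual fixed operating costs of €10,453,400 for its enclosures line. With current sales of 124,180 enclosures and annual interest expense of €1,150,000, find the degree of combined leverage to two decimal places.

At 124,180 units, contribution = 124,180 × €175.28 = €21,766,270.40.
EBIT = €21,766,270.40 − €10,453,400 = €11,312,870.40. Interest = €1,150,000.00.
DOL = €21,766,270.40 ÷ €11,312,870.40 = 1.9240; DFL = €11,312,870.40 ÷ €10,162,870.40 = 1.1132.
DCL = DOL × DFL = 1.9240 × 1.1132 = 2.1418.

2.14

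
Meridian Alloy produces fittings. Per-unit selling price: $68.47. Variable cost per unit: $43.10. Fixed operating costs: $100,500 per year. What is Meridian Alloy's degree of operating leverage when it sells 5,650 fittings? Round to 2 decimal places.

3.35

Contribution at this volume is 5,650 × $25.37 = $143,340.50.
Operating income = contribution − fixed costs = $143,340.50 − $100,500 = $42,840.50.
So DOL = total CM / EBIT = $143,340.50 / $42,840.50 = 3.3459.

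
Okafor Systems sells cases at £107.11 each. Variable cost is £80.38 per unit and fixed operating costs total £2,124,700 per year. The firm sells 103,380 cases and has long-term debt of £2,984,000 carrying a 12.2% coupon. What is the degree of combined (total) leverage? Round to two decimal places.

Contribution at this volume is 103,380 × £26.73 = £2,763,347.40.
Operating income = contribution − fixed costs = £2,763,347.40 − £2,124,700 = £638,647.40. Interest = £364,048.00, so EBIT − I = £274,599.40.
DCL = contribution ÷ (EBIT − I) = £2,763,347.40 ÷ £274,599.40 = 10.0632.

10.06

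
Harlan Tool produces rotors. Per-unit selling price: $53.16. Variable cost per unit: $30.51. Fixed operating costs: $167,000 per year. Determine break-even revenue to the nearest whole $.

CM per unit = $53.16 − $30.51 = $22.65; CM ratio = $22.65 / $53.16 = 0.4261.
Break-even sales = FC ÷ CM ratio = $167,000 × $53.16 / $22.65 = $391,952.

$391,952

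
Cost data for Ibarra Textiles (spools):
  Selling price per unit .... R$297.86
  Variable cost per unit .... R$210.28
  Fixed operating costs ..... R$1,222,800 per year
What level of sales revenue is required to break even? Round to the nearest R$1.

CM per unit = R$297.86 − R$210.28 = R$87.58; CM ratio = R$87.58 / R$297.86 = 0.2940.
Break-even revenue = fixed costs × price ÷ CM = R$1,222,800 × R$297.86 ÷ R$87.58 = R$4,158,749.

R$4,158,749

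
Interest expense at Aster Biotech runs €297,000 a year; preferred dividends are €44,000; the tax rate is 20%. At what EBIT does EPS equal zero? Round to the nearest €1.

Preferred dividends are paid after tax, so their pre-tax equivalent is €44,000 ÷ (1 − 0.20) = €55,000.00.
Financial break-even EBIT = interest + D_p ÷ (1 − t) = €297,000 + €55,000.00 = €352,000.00.

€352,000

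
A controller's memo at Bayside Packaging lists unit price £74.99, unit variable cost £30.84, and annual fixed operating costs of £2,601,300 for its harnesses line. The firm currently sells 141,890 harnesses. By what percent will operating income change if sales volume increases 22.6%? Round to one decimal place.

At 141,890 units, contribution = 141,890 × £44.15 = £6,264,443.50.
EBIT = £6,264,443.50 − £2,601,300 = £3,663,143.50.
Degree of operating leverage = £6,264,443.50 / £3,663,143.50 = 1.7101.
Operating income changes by 1.7101 × +22.6% = +38.6%.

+38.6%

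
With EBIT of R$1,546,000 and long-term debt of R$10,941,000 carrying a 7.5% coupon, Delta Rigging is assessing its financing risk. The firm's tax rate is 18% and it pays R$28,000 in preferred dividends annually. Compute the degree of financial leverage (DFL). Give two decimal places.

Interest = R$820,575.00.
Pre-tax preferred-dividend burden = R$28,000 ÷ (1 − 0.18) = R$34,146.34.
DFL = EBIT ÷ [EBIT − I − D_p/(1−t)] = R$1,546,000 ÷ [R$1,546,000 − R$820,575.00 − R$34,146.34] = R$1,546,000 ÷ R$691,278.66 = 2.2364.

2.24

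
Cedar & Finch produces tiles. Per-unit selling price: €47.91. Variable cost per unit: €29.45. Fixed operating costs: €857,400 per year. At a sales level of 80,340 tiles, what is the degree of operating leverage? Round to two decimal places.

2.37

Total contribution margin = 80,340 × €18.46 = €1,483,076.40.
EBIT = €1,483,076.40 − €857,400 = €625,676.40.
Degree of operating leverage = €1,483,076.40 / €625,676.40 = 2.3704.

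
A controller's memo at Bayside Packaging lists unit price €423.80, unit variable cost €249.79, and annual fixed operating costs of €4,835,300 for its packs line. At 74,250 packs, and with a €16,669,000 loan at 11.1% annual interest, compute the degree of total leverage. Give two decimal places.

Contribution at this volume is 74,250 × €174.01 = €12,920,242.50.
Operating income = contribution − fixed costs = €12,920,242.50 − €4,835,300 = €8,084,942.50. Interest = €1,850,259.00, so EBIT − I = €6,234,683.50.
Degree of total leverage = total CM / (EBIT − interest) = €12,920,242.50 / €6,234,683.50 = 2.0723.

2.07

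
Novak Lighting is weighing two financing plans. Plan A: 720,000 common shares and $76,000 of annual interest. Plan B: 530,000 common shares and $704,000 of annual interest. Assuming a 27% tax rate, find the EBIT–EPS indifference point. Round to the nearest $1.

$2,455,789

Set EPS_A = EPS_B: (EBIT − $76,000)(1 − 0.27) ÷ 720,000 = (EBIT − $704,000)(1 − 0.27) ÷ 530,000.
The (1 − t) factor cancels: (EBIT − 76,000) × 530,000 = (EBIT − 704,000) × 720,000.
EBIT × (720,000 − 530,000) = 704,000 × 720,000 − 76,000 × 530,000 = 466,600,000,000, so EBIT = 466,600,000,000 ÷ 190,000 = 2,455,789.47.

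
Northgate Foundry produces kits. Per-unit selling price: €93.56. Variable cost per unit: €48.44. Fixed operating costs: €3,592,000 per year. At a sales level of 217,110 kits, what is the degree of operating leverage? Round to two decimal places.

Total contribution margin = 217,110 × €45.12 = €9,796,003.20.
Operating income = contribution − fixed costs = €9,796,003.20 − €3,592,000 = €6,204,003.20.
Degree of operating leverage = €9,796,003.20 / €6,204,003.20 = 1.5790.

1.58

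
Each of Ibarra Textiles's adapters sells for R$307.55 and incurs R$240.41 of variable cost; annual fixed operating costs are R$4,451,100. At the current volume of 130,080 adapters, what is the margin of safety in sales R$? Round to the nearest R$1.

R$19,616,831

Contribution margin per unit = R$307.55 − R$240.41 = R$67.14. Break-even units = R$4,451,100 ÷ R$67.14 = 66,295.80; break-even revenue = 66,295.80 × R$307.55 = R$20,389,273.24.
Current sales = 130,080 × R$307.55 = R$40,006,104.00.
Margin of safety = R$40,006,104.00 − R$20,389,273.24 = R$19,616,831.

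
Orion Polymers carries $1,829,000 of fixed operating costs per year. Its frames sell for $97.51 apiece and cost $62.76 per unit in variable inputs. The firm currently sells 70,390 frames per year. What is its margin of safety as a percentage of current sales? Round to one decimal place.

Unit CM = price − variable cost = $97.51 − $62.76 = $34.75. Break-even units = $1,829,000 ÷ $34.75 = 52,633.09; break-even revenue = 52,633.09 × $97.51 = $5,132,252.95.
Actual sales revenue = 70,390 × $97.51 = $6,863,728.90.
Margin of safety = ($6,863,728.90 − $5,132,252.95) ÷ $6,863,728.90 = 25.2%.

25.2%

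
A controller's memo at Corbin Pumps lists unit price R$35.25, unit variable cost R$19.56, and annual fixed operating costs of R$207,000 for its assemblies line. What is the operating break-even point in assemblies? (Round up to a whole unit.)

Unit CM = price − variable cost = R$35.25 − R$19.56 = R$15.69.
Break-even volume = fixed costs ÷ CM per unit = R$207,000 ÷ R$15.69 = 13,193.12, so 13,194 assemblies.

13,194 assemblies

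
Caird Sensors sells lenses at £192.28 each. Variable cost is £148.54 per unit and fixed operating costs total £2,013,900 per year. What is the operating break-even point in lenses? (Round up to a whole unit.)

Unit CM = price − variable cost = £192.28 − £148.54 = £43.74.
Break-even Q = £2,013,900 / £43.74 = 46,042.52 → 46,043 lenses.

46,043 lenses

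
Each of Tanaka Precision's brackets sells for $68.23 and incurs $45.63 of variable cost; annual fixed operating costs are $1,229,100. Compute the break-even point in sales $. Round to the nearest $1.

$3,710,686

CM per unit = $68.23 − $45.63 = $22.60; CM ratio = $22.60 / $68.23 = 0.3312.
Break-even revenue = fixed costs × price ÷ CM = $1,229,100 × $68.23 ÷ $22.60 = $3,710,686.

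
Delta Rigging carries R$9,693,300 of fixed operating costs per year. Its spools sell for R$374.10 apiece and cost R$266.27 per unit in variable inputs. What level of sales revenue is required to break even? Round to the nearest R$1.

Contribution margin per unit = R$374.10 − R$266.27 = R$107.83, a CM ratio of R$107.83 ÷ R$374.10 = 0.2882.
Break-even revenue = fixed costs × price ÷ CM = R$9,693,300 × R$374.10 ÷ R$107.83 = R$33,629,449.

R$33,629,449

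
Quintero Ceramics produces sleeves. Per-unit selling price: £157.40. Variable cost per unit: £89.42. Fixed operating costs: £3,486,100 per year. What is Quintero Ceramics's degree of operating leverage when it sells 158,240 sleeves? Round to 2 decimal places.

1.48

At 158,240 units, contribution = 158,240 × £67.98 = £10,757,155.20.
Operating income = contribution − fixed costs = £10,757,155.20 − £3,486,100 = £7,271,055.20.
Degree of operating leverage = £10,757,155.20 / £7,271,055.20 = 1.4794.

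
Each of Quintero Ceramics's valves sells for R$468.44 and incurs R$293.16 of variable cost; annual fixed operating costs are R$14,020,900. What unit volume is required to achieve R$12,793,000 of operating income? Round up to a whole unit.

Each unit contributes R$468.44 − R$293.16 = R$175.28.
Required volume = (fixed costs + target profit) ÷ CM = (R$14,020,900 + R$12,793,000) ÷ R$175.28 = 152,977.52, so 152,978 valves.

152,978 valves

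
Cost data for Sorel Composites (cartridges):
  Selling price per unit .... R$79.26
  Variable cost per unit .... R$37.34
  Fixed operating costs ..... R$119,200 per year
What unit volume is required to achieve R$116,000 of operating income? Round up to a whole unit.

5,611 cartridges

Contribution margin per unit = R$79.26 − R$37.34 = R$41.92.
Need Q such that Q × R$41.92 − R$119,200 = R$116,000, i.e. Q = R$235,200 / R$41.92 = 5,610.69 → 5,611.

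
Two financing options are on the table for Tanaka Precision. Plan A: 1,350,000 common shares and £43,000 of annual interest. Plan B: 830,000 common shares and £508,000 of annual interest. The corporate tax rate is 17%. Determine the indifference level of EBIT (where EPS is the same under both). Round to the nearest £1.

£1,250,212

Set EPS_A = EPS_B: (EBIT − £43,000)(1 − 0.17) ÷ 1,350,000 = (EBIT − £508,000)(1 − 0.17) ÷ 830,000.
The (1 − t) factor cancels: (EBIT − 43,000) × 830,000 = (EBIT − 508,000) × 1,350,000.
Solving, EBIT = (508,000·1,350,000 − 43,000·830,000) / (1,350,000 − 830,000) = 650,110,000,000 / 520,000 = 1,250,211.54.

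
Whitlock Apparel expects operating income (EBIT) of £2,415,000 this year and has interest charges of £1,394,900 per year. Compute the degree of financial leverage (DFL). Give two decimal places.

Annual interest charges come to £1,394,900.00.
Degree of financial leverage = EBIT / (EBIT − interest) = £2,415,000 / £1,020,100.00 = 2.3674.

2.37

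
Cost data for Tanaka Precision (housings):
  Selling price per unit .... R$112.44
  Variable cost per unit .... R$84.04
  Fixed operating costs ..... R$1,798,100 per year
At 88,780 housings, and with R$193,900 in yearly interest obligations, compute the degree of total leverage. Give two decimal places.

Contribution at this volume is 88,780 × R$28.40 = R$2,521,352.00.
Subtracting fixed costs: EBIT = R$2,521,352.00 − R$1,798,100 = R$723,252.00. Interest = R$193,900.00, so EBIT − I = R$529,352.00.
Degree of total leverage = total CM / (EBIT − interest) = R$2,521,352.00 / R$529,352.00 = 4.7631.

4.76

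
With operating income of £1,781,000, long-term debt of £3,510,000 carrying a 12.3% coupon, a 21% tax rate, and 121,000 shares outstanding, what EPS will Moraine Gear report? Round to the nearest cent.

Interest = £431,730.00, so EBT = £1,781,000 − £431,730.00 = £1,349,270.00.
After tax at 21%: net income = £1,349,270.00 × 0.79 = £1,065,923.30.
EPS = £1,065,923.30 ÷ 121,000 = £8.81.

£8.81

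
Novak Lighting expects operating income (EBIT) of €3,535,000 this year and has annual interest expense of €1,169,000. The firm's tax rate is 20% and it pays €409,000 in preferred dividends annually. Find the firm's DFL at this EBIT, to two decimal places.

1.91

Annual interest charges come to €1,169,000.00.
Preferred dividends grossed up pre-tax: €409,000 / (1 − 0.20) = €511,250.00.
DFL = EBIT ÷ [EBIT − I − D_p/(1−t)] = €3,535,000 ÷ [€3,535,000 − €1,169,000.00 − €511,250.00] = €3,535,000 ÷ €1,854,750.00 = 1.9059.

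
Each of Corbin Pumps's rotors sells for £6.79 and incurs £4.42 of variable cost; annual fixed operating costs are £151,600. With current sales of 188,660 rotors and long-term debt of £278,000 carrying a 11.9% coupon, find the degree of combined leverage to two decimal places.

Contribution at this volume is 188,660 × £2.37 = £447,124.20.
Subtracting fixed costs: EBIT = £447,124.20 − £151,600 = £295,524.20. Interest = £33,082.00, so EBIT − I = £262,442.20.
Degree of total leverage = total CM / (EBIT − interest) = £447,124.20 / £262,442.20 = 1.7037.

1.70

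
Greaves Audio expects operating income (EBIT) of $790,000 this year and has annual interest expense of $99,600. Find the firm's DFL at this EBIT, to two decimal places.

Annual interest charges come to $99,600.00.
Degree of financial leverage = EBIT / (EBIT − interest) = $790,000 / $690,400.00 = 1.1443.

1.14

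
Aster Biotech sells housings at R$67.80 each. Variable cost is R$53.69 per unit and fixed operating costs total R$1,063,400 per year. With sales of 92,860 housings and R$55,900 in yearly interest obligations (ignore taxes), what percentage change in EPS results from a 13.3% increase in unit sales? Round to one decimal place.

+91.3%

Total contribution margin = 92,860 × R$14.11 = R$1,310,254.60.
EBIT = R$1,310,254.60 − R$1,063,400 = R$246,854.60.
After interest of R$55,900.00, pre-tax earnings = R$190,954.60.
Degree of combined leverage = contribution ÷ (EBIT − I) = R$1,310,254.60 ÷ R$190,954.60 = 6.8616.
EPS therefore changes by 6.8616 × (+13.3%) = +91.3%.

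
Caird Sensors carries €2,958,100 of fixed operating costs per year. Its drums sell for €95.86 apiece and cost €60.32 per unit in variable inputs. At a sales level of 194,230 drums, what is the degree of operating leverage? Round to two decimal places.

1.75

Total contribution margin = 194,230 × €35.54 = €6,902,934.20.
Operating income = contribution − fixed costs = €6,902,934.20 − €2,958,100 = €3,944,834.20.
Degree of operating leverage = €6,902,934.20 / €3,944,834.20 = 1.7499.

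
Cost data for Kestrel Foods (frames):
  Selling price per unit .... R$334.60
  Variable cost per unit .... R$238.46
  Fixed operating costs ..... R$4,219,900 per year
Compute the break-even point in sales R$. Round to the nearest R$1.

CM per unit = R$334.60 − R$238.46 = R$96.14; CM ratio = R$96.14 / R$334.60 = 0.2873.
Break-even sales = FC ÷ CM ratio = R$4,219,900 × R$334.60 / R$96.14 = R$14,686,692.

R$14,686,692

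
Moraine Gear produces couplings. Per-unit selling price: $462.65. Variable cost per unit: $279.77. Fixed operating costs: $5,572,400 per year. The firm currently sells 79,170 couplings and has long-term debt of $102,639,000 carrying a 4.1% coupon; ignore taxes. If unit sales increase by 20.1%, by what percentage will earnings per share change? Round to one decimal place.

+61.9%

Contribution at this volume is 79,170 × $182.88 = $14,478,609.60.
Subtracting fixed costs: EBIT = $14,478,609.60 − $5,572,400 = $8,906,209.60.
After interest of $4,208,199.00, pre-tax earnings = $4,698,010.60.
Degree of combined leverage = contribution ÷ (EBIT − I) = $14,478,609.60 ÷ $4,698,010.60 = 3.0819.
%ΔEPS = DCL × %ΔSales = 3.0819 × +20.1% = +61.9%.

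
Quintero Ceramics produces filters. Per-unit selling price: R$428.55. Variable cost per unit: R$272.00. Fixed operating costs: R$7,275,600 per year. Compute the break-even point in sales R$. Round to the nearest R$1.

R$19,916,694

Contribution margin per unit = R$428.55 − R$272.00 = R$156.55, a CM ratio of R$156.55 ÷ R$428.55 = 0.3653.
Break-even sales = FC ÷ CM ratio = R$7,275,600 × R$428.55 / R$156.55 = R$19,916,694.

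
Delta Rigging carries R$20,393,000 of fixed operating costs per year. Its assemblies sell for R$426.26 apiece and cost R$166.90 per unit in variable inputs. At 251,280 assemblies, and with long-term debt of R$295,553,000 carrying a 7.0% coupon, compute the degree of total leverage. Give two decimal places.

2.71

Total contribution margin = 251,280 × R$259.36 = R$65,171,980.80.
Operating income = contribution − fixed costs = R$65,171,980.80 − R$20,393,000 = R$44,778,980.80. Interest = R$20,688,710.00.
DOL = R$65,171,980.80 ÷ R$44,778,980.80 = 1.4554; DFL = R$44,778,980.80 ÷ R$24,090,270.80 = 1.8588.
DCL = DOL × DFL = 1.4554 × 1.8588 = 2.7053.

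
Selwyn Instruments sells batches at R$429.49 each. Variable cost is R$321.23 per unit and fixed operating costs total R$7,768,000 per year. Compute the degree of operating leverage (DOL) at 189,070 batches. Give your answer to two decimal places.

1.61

Total contribution margin = 189,070 × R$108.26 = R$20,468,718.20.
Operating income = contribution − fixed costs = R$20,468,718.20 − R$7,768,000 = R$12,700,718.20.
So DOL = total CM / EBIT = R$20,468,718.20 / R$12,700,718.20 = 1.6116.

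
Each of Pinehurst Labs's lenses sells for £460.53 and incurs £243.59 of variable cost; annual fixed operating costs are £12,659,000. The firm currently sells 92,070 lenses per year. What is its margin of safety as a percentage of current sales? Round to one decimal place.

36.6%

Each unit contributes £460.53 − £243.59 = £216.94. Break-even units = £12,659,000 ÷ £216.94 = 58,352.54; break-even revenue = 58,352.54 × £460.53 = £26,873,095.19.
Current sales = 92,070 × £460.53 = £42,400,997.10.
Margin of safety = (£42,400,997.10 − £26,873,095.19) ÷ £42,400,997.10 = 36.6%.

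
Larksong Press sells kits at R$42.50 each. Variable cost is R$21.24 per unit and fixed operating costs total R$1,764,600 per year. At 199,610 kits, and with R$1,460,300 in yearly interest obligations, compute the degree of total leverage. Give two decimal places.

Contribution at this volume is 199,610 × R$21.26 = R$4,243,708.60.
Subtracting fixed costs: EBIT = R$4,243,708.60 − R$1,764,600 = R$2,479,108.60. Interest = R$1,460,300.00.
DOL = R$4,243,708.60 ÷ R$2,479,108.60 = 1.7118; DFL = R$2,479,108.60 ÷ R$1,018,808.60 = 2.4333.
DCL = DOL × DFL = 1.7118 × 2.4333 = 4.1653.

4.17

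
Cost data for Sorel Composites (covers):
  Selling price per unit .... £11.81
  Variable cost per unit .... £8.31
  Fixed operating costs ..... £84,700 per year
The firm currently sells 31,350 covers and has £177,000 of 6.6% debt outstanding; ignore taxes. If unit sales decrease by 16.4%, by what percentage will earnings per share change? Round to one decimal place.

-134.9%

At 31,350 units, contribution = 31,350 × £3.50 = £109,725.00.
EBIT = £109,725.00 − £84,700 = £25,025.00.
After interest of £11,682.00, pre-tax earnings = £13,343.00.
Degree of combined leverage = contribution ÷ (EBIT − I) = £109,725.00 ÷ £13,343.00 = 8.2234.
EPS therefore changes by 8.2234 × (-16.4%) = -134.9%.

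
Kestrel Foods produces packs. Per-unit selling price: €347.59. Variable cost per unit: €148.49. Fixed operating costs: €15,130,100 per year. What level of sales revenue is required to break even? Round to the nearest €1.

€26,414,221

Contribution margin per unit = €347.59 − €148.49 = €199.10, a CM ratio of €199.10 ÷ €347.59 = 0.5728.
Break-even revenue = fixed costs × price ÷ CM = €15,130,100 × €347.59 ÷ €199.10 = €26,414,221.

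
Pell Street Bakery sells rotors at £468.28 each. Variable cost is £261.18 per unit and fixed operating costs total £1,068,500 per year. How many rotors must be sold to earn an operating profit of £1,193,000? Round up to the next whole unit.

Unit CM = price − variable cost = £468.28 − £261.18 = £207.10.
Units = (FC + target) / CM = (£1,068,500 + £1,193,000) / £207.10 = 10,919.85, so 10,920 rotors.

10,920 rotors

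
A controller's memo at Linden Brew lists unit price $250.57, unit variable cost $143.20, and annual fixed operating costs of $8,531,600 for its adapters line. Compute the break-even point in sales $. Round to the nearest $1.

Contribution margin per unit = $250.57 − $143.20 = $107.37, a CM ratio of $107.37 ÷ $250.57 = 0.4285.
Break-even revenue = fixed costs × price ÷ CM = $8,531,600 × $250.57 ÷ $107.37 = $19,910,245.

$19,910,245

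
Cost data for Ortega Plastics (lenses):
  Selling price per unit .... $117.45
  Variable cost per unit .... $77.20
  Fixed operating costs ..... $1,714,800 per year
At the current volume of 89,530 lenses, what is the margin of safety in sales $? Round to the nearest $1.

$5,511,491

Contribution margin per unit = $117.45 − $77.20 = $40.25. Break-even units = $1,714,800 ÷ $40.25 = 42,603.73; break-even revenue = 42,603.73 × $117.45 = $5,003,807.70.
Actual sales revenue = 89,530 × $117.45 = $10,515,298.50.
Margin of safety = $10,515,298.50 − $5,003,807.70 = $5,511,491.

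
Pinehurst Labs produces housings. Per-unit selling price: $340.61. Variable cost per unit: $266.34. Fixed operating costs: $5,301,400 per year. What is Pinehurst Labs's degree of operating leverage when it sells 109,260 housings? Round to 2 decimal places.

Contribution at this volume is 109,260 × $74.27 = $8,114,740.20.
Operating income = contribution − fixed costs = $8,114,740.20 − $5,301,400 = $2,813,340.20.
Degree of operating leverage = $8,114,740.20 / $2,813,340.20 = 2.8844.

2.88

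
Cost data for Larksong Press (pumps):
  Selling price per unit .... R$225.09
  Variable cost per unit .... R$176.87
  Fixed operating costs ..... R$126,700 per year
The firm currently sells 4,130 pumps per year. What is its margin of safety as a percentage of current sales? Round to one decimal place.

Each unit contributes R$225.09 − R$176.87 = R$48.22. Break-even units = R$126,700 ÷ R$48.22 = 2,627.54; break-even revenue = 2,627.54 × R$225.09 = R$591,433.08.
Actual sales revenue = 4,130 × R$225.09 = R$929,621.70.
Margin of safety = (R$929,621.70 − R$591,433.08) ÷ R$929,621.70 = 36.4%.

36.4%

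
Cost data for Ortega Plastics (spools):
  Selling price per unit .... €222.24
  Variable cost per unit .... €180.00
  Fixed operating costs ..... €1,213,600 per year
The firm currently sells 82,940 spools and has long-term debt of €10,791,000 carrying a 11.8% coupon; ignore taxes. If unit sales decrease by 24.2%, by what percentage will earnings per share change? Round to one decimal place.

Total contribution margin = 82,940 × €42.24 = €3,503,385.60.
Operating income = contribution − fixed costs = €3,503,385.60 − €1,213,600 = €2,289,785.60.
After interest of €1,273,338.00, pre-tax earnings = €1,016,447.60.
Degree of combined leverage = contribution ÷ (EBIT − I) = €3,503,385.60 ÷ €1,016,447.60 = 3.4467.
%ΔEPS = DCL × %ΔSales = 3.4467 × -24.2% = -83.4%.

-83.4%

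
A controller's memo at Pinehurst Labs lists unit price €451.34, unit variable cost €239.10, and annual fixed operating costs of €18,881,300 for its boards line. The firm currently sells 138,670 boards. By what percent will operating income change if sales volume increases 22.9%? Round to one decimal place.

Contribution at this volume is 138,670 × €212.24 = €29,431,320.80.
Operating income = contribution − fixed costs = €29,431,320.80 − €18,881,300 = €10,550,020.80.
Degree of operating leverage = €29,431,320.80 / €10,550,020.80 = 2.7897.
Operating income changes by 2.7897 × +22.9% = +63.9%.

+63.9%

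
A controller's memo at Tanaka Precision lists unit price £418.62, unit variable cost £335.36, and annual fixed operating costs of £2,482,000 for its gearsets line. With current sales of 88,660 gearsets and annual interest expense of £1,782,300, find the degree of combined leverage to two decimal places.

Contribution at this volume is 88,660 × £83.26 = £7,381,831.60.
EBIT = £7,381,831.60 − £2,482,000 = £4,899,831.60. Interest = £1,782,300.00.
DOL = £7,381,831.60 ÷ £4,899,831.60 = 1.5065; DFL = £4,899,831.60 ÷ £3,117,531.60 = 1.5717.
Combined leverage = 1.5065 × 1.5717 = 2.3678.

2.37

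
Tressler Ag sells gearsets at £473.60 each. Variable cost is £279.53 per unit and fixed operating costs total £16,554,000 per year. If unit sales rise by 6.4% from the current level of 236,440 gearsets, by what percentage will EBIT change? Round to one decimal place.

+10.0%

Total contribution margin = 236,440 × £194.07 = £45,885,910.80.
Subtracting fixed costs: EBIT = £45,885,910.80 − £16,554,000 = £29,331,910.80.
So DOL = total CM / EBIT = £45,885,910.80 / £29,331,910.80 = 1.5644.
%ΔEBIT = DOL × %ΔSales = 1.5644 × +6.4% = +10.0%.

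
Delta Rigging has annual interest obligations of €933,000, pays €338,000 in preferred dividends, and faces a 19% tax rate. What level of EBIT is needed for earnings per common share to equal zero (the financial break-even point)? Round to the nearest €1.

Grossing the preferred dividend up to pre-tax terms: €338,000 / (1 − 0.19) = €417,283.95.
Financial break-even EBIT = interest + D_p ÷ (1 − t) = €933,000 + €417,283.95 = €1,350,283.95.

€1,350,284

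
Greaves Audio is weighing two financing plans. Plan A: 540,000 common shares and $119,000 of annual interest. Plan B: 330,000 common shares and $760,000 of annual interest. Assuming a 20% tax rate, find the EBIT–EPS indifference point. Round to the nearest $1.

Set EPS_A = EPS_B: (EBIT − $119,000)(1 − 0.20) ÷ 540,000 = (EBIT − $760,000)(1 − 0.20) ÷ 330,000.
Cancelling (1 − t) and cross-multiplying: 330,000·(EBIT − 119,000) = 540,000·(EBIT − 760,000).
EBIT × (540,000 − 330,000) = 760,000 × 540,000 − 119,000 × 330,000 = 371,130,000,000, so EBIT = 371,130,000,000 ÷ 210,000 = 1,767,285.71.

$1,767,286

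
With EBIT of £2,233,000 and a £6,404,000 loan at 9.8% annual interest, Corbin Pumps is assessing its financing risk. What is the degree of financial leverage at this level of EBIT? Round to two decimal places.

Annual interest charges come to £627,592.00.
DFL = EBIT ÷ (EBIT − I) = £2,233,000 ÷ (£2,233,000 − £627,592.00) = £2,233,000 ÷ £1,605,408.00 = 1.3909.

1.39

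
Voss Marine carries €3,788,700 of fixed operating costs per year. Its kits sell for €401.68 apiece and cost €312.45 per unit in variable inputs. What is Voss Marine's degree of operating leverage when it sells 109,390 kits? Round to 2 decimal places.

1.63

Total contribution margin = 109,390 × €89.23 = €9,760,869.70.
EBIT = €9,760,869.70 − €3,788,700 = €5,972,169.70.
Degree of operating leverage = €9,760,869.70 / €5,972,169.70 = 1.6344.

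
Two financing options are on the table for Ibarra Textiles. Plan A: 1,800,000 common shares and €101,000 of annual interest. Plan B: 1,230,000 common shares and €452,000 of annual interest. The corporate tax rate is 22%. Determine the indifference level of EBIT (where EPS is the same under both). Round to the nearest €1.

€1,209,421

At indifference, (EBIT − 101,000)(1 − t)/1,800,000 = (EBIT − 452,000)(1 − t)/1,230,000.
Cancelling (1 − t) and cross-multiplying: 1,230,000·(EBIT − 101,000) = 1,800,000·(EBIT − 452,000).
EBIT × (1,800,000 − 1,230,000) = 452,000 × 1,800,000 − 101,000 × 1,230,000 = 689,370,000,000, so EBIT = 689,370,000,000 ÷ 570,000 = 1,209,421.05.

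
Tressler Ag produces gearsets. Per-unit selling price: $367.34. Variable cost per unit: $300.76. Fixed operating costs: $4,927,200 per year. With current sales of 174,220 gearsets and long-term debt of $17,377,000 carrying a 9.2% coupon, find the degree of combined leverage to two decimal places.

At 174,220 units, contribution = 174,220 × $66.58 = $11,599,567.60.
EBIT = $11,599,567.60 − $4,927,200 = $6,672,367.60. Interest = $1,598,684.00.
DOL = $11,599,567.60 ÷ $6,672,367.60 = 1.7384; DFL = $6,672,367.60 ÷ $5,073,683.60 = 1.3151.
DCL = DOL × DFL = 1.7384 × 1.3151 = 2.2862.

2.29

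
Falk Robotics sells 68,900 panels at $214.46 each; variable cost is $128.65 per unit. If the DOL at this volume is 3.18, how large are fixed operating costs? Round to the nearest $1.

$4,053,092

Contribution at this volume is 68,900 × $85.81 = $5,912,309.00.
Since DOL = CM ÷ EBIT, EBIT = $5,912,309.00 ÷ 3.18 = $1,859,216.67.
Fixed costs = CM − EBIT = $5,912,309.00 − $1,859,216.67 = $4,053,092.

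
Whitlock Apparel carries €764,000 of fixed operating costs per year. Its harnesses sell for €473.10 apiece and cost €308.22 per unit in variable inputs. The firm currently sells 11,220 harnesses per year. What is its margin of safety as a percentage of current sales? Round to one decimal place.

58.7%

Each unit contributes €473.10 − €308.22 = €164.88. Break-even units = €764,000 ÷ €164.88 = 4,633.67; break-even revenue = 4,633.67 × €473.10 = €2,192,190.68.
Actual sales revenue = 11,220 × €473.10 = €5,308,182.00.
Margin of safety = (€5,308,182.00 − €2,192,190.68) ÷ €5,308,182.00 = 58.7%.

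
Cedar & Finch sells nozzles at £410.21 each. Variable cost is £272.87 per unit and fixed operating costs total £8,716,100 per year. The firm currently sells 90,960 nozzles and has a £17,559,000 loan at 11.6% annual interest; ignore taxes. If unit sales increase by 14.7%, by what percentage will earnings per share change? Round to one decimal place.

At 90,960 units, contribution = 90,960 × £137.34 = £12,492,446.40.
Subtracting fixed costs: EBIT = £12,492,446.40 − £8,716,100 = £3,776,346.40.
After interest of £2,036,844.00, pre-tax earnings = £1,739,502.40.
Degree of combined leverage = contribution ÷ (EBIT − I) = £12,492,446.40 ÷ £1,739,502.40 = 7.1816.
EPS therefore changes by 7.1816 × (+14.7%) = +105.6%.

+105.6%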